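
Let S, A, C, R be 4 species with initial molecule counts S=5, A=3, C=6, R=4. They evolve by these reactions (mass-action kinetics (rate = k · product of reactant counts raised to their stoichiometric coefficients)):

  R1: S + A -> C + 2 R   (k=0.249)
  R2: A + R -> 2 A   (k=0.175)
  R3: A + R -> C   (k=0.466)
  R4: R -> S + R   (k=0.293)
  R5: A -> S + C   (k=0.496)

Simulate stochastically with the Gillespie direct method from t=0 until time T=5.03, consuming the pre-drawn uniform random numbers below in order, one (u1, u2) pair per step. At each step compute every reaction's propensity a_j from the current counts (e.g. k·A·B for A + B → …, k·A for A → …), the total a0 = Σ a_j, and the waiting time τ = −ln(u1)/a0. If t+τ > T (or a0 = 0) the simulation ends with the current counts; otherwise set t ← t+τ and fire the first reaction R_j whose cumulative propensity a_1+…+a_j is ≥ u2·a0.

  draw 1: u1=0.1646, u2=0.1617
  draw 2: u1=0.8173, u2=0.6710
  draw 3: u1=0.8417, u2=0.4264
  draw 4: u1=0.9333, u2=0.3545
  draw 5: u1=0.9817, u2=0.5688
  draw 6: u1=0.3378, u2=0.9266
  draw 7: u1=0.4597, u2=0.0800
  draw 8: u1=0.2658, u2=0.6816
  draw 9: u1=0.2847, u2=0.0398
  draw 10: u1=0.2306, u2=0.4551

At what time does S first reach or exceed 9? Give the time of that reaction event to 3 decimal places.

t=0.000: S=5 A=3 C=6 R=4
Draw 1: a1=3.735, a2=2.100, a3=5.592, a4=1.172, a5=1.488, a0=14.087; τ=−ln(0.1646)/14.087=0.128 → t=0.128; u2·a0=0.1617·14.087=2.278 ≤ a1=3.735 → R1 fires; S=4 A=2 C=7 R=6
Draw 2: a1=1.992, a2=2.100, a3=5.592, a4=1.758, a5=0.992, a0=12.434; τ=−ln(0.8173)/12.434=0.016 → t=0.144; u2·a0=0.6710·12.434=8.343; a1+a2=4.092 < 8.343 ≤ a1+…+a3=9.684 → R3 fires; S=4 A=1 C=8 R=5
Draw 3: a1=0.996, a2=0.875, a3=2.330, a4=1.465, a5=0.496, a0=6.162; τ=−ln(0.8417)/6.162=0.028 → t=0.172; u2·a0=0.4264·6.162=2.627; a1+a2=1.871 < 2.627 ≤ a1+…+a3=4.201 → R3 fires; S=4 A=0 C=9 R=4
Draw 4: a1=0.000, a2=0.000, a3=0.000, a4=1.172, a5=0.000, a0=1.172; τ=−ln(0.9333)/1.172=0.059 → t=0.231; u2·a0=0.3545·1.172=0.415; a1+…+a3=0.000 < 0.415 ≤ a1+…+a4=1.172 → R4 fires; S=5 A=0 C=9 R=4
Draw 5: a1=0.000, a2=0.000, a3=0.000, a4=1.172, a5=0.000, a0=1.172; τ=−ln(0.9817)/1.172=0.016 → t=0.247; u2·a0=0.5688·1.172=0.667; a1+…+a3=0.000 < 0.667 ≤ a1+…+a4=1.172 → R4 fires; S=6 A=0 C=9 R=4
Draw 6: a1=0.000, a2=0.000, a3=0.000, a4=1.172, a5=0.000, a0=1.172; τ=−ln(0.3378)/1.172=0.926 → t=1.173; u2·a0=0.9266·1.172=1.086; a1+…+a3=0.000 < 1.086 ≤ a1+…+a4=1.172 → R4 fires; S=7 A=0 C=9 R=4
Draw 7: a1=0.000, a2=0.000, a3=0.000, a4=1.172, a5=0.000, a0=1.172; τ=−ln(0.4597)/1.172=0.663 → t=1.836; u2·a0=0.0800·1.172=0.094; a1+…+a3=0.000 < 0.094 ≤ a1+…+a4=1.172 → R4 fires; S=8 A=0 C=9 R=4
Draw 8: a1=0.000, a2=0.000, a3=0.000, a4=1.172, a5=0.000, a0=1.172; τ=−ln(0.2658)/1.172=1.131 → t=2.967; u2·a0=0.6816·1.172=0.799; a1+…+a3=0.000 < 0.799 ≤ a1+…+a4=1.172 → R4 fires; S=9 A=0 C=9 R=4
Draw 9: a1=0.000, a2=0.000, a3=0.000, a4=1.172, a5=0.000, a0=1.172; τ=−ln(0.2847)/1.172=1.072 → t=4.039; u2·a0=0.0398·1.172=0.047; a1+…+a3=0.000 < 0.047 ≤ a1+…+a4=1.172 → R4 fires; S=10 A=0 C=9 R=4
Draw 10: a1=0.000, a2=0.000, a3=0.000, a4=1.172, a5=0.000, a0=1.172; τ=−ln(0.2306)/1.172=1.252 → t=5.290 > T=5.03: stop.
S first becomes ≥ 9 when it reaches 9 at the event at t=2.967.

Threshold first reached at t = 2.967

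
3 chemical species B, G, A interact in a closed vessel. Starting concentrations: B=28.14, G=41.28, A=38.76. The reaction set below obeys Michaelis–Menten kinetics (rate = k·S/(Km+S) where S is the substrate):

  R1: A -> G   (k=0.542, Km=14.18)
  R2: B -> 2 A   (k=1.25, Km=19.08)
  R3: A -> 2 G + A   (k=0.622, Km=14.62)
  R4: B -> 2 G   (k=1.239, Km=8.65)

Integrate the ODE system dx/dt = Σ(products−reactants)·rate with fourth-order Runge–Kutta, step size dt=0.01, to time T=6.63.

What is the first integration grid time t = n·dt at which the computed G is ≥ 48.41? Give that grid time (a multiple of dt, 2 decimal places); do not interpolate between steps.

Threshold first reached at t = 2.25

RK4 with dt=0.01: 663 steps to T=6.63. Trajectory (selected grid times):
t=0.00: B=28.14 G=41.28 A=38.76
t=0.74: B=26.90 G=43.64 A=39.56
t=1.47: B=25.69 G=45.96 A=40.32
t=2.21: B=24.48 G=48.30 A=41.08
t=2.24: B=24.43 G=48.39 A=41.11
t=2.25: B=24.42 G=48.42 A=41.12
t=2.95: B=23.29 G=50.62 A=41.81
t=3.68: B=22.14 G=52.90 A=42.50
t=4.42: B=21.00 G=55.20 A=43.18
t=5.16: B=19.87 G=57.48 A=43.84
t=5.89: B=18.79 G=59.71 A=44.46
t=6.63: B=17.72 G=61.95 A=45.06
G(2.24)=48.390 < 48.41 but G(2.25)=48.422 ≥ 48.41, so the first grid time is t=2.25.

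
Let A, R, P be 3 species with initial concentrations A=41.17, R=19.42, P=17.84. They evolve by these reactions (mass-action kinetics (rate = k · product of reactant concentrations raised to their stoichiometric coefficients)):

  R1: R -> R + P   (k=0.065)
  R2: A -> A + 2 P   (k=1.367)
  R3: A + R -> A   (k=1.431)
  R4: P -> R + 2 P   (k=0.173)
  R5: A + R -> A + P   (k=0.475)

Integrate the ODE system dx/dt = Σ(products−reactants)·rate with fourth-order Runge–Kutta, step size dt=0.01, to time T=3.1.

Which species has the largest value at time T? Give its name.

Dominant species at T: P

RK4 with dt=0.01: 310 steps to T=3.1. Trajectory (selected grid times):
t=0.00: A=41.17 R=19.42 P=17.84
t=0.34: A=41.17 R=0.14 P=64.09
t=0.69: A=41.17 R=0.24 P=110.03
t=1.03: A=41.17 R=0.34 P=158.11
t=1.38: A=41.17 R=0.46 P=211.43
t=1.72: A=41.17 R=0.58 P=267.24
t=2.07: A=41.17 R=0.72 P=329.15
t=2.41: A=41.17 R=0.86 P=393.94
t=2.76: A=41.17 R=1.02 P=465.79
t=3.10: A=41.17 R=1.19 P=541.00
At T=3.1: A=41.17 R=1.19 P=541.00; the largest is P.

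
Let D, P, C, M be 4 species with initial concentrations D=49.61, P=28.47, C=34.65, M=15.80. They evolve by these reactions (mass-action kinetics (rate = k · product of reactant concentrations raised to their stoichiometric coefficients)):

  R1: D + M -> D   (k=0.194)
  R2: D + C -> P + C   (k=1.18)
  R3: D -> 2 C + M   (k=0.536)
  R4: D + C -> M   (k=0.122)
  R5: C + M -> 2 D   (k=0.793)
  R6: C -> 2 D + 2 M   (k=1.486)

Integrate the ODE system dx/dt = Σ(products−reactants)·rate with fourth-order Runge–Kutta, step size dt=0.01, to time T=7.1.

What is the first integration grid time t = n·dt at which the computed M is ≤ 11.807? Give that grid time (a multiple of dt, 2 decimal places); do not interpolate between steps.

Threshold first reached at t = 0.03

RK4 with dt=0.01: 710 steps to T=7.1. Trajectory (selected grid times):
t=0.00: D=49.61 P=28.47 C=34.65 M=15.80
t=0.02: D=32.89 P=56.60 C=25.22 M=12.22
t=0.03: D=28.40 P=65.12 C=22.14 M=11.10
t=0.79: D=7.15 P=122.62 C=1.52 M=4.15
t=1.58: D=5.59 P=130.32 C=1.21 M=3.74
t=2.37: D=5.08 P=135.99 C=1.11 M=3.63
t=3.16: D=4.89 P=141.02 C=1.07 M=3.60
t=3.94: D=4.81 P=145.74 C=1.05 M=3.58
t=4.73: D=4.78 P=150.42 C=1.05 M=3.58
t=5.52: D=4.76 P=155.06 C=1.04 M=3.57
t=6.31: D=4.76 P=159.68 C=1.04 M=3.57
t=7.10: D=4.76 P=164.30 C=1.04 M=3.57
M(0.02)=12.224 > 11.807 but M(0.03)=11.099 ≤ 11.807, so the first grid time is t=0.03.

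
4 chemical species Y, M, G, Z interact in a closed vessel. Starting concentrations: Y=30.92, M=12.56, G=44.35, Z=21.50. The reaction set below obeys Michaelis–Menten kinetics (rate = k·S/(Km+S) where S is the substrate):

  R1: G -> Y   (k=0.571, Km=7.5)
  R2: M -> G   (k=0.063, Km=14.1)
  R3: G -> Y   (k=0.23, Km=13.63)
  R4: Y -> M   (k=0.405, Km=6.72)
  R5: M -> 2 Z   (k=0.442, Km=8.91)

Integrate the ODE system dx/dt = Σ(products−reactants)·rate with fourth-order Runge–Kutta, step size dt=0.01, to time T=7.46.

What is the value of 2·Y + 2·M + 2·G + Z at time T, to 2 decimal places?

Value at T = 197.16

Check how each reaction changes W = 2·Y + 2·M + 2·G + Z (weight of products minus weight of reactants):
R1: G -> Y: (2·1) − (2·1) = 2 − 2 = 0
R2: M -> G: (2·1) − (2·1) = 2 − 2 = 0
R3: G -> Y: (2·1) − (2·1) = 2 − 2 = 0
R4: Y -> M: (2·1) − (2·1) = 2 − 2 = 0
R5: M -> 2 Z: (1·2) − (2·1) = 2 − 2 = 0
Every reaction leaves W unchanged, so W is conserved and no simulation is needed: W(T) = W(0) = 2·30.92 + 2·12.56 + 2·44.35 + 21.50 = 197.16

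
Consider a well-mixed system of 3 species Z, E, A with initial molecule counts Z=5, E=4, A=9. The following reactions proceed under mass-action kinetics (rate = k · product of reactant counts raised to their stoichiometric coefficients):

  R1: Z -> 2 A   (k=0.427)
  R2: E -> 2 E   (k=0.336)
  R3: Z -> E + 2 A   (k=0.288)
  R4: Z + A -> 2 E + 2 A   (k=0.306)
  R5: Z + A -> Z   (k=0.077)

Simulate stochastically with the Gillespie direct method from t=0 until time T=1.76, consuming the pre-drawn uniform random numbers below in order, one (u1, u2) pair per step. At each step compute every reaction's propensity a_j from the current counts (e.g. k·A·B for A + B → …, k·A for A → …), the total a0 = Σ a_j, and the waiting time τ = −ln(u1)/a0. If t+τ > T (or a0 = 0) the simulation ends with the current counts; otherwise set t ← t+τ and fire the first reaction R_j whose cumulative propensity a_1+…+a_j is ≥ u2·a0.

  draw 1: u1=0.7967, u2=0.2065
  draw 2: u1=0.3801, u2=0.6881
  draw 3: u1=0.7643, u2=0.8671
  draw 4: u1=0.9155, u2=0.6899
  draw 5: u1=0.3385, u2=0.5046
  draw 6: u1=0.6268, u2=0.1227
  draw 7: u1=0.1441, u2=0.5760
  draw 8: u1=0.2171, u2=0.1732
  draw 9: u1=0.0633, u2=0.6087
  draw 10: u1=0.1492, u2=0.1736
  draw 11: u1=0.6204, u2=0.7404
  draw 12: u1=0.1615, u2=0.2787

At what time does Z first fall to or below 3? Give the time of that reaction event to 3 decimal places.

Threshold first reached at t = 0.055

t=0.000: Z=5 E=4 A=9
Draw 1: a1=2.135, a2=1.344, a3=1.440, a4=13.770, a5=3.465, a0=22.154; τ=−ln(0.7967)/22.154=0.010 → t=0.010; u2·a0=0.2065·22.154=4.575; a1+a2=3.479 < 4.575 ≤ a1+…+a3=4.919 → R3 fires; Z=4 E=5 A=11
Draw 2: a1=1.708, a2=1.680, a3=1.152, a4=13.464, a5=3.388, a0=21.392; τ=−ln(0.3801)/21.392=0.045 → t=0.055; u2·a0=0.6881·21.392=14.720; a1+…+a3=4.540 < 14.720 ≤ a1+…+a4=18.004 → R4 fires; Z=3 E=7 A=12
Draw 3: a1=1.281, a2=2.352, a3=0.864, a4=11.016, a5=2.772, a0=18.285; τ=−ln(0.7643)/18.285=0.015 → t=0.070; u2·a0=0.8671·18.285=15.855; a1+…+a4=15.513 < 15.855 ≤ a1+…+a5=18.285 → R5 fires; Z=3 E=7 A=11
Draw 4: a1=1.281, a2=2.352, a3=0.864, a4=10.098, a5=2.541, a0=17.136; τ=−ln(0.9155)/17.136=0.005 → t=0.075; u2·a0=0.6899·17.136=11.822; a1+…+a3=4.497 < 11.822 ≤ a1+…+a4=14.595 → R4 fires; Z=2 E=9 A=12
Draw 5: a1=0.854, a2=3.024, a3=0.576, a4=7.344, a5=1.848, a0=13.646; τ=−ln(0.3385)/13.646=0.079 → t=0.155; u2·a0=0.5046·13.646=6.886; a1+…+a3=4.454 < 6.886 ≤ a1+…+a4=11.798 → R4 fires; Z=1 E=11 A=13
Draw 6: a1=0.427, a2=3.696, a3=0.288, a4=3.978, a5=1.001, a0=9.390; τ=−ln(0.6268)/9.390=0.050 → t=0.204; u2·a0=0.1227·9.390=1.152; a1=0.427 < 1.152 ≤ a1+a2=4.123 → R2 fires; Z=1 E=12 A=13
Draw 7: a1=0.427, a2=4.032, a3=0.288, a4=3.978, a5=1.001, a0=9.726; τ=−ln(0.1441)/9.726=0.199 → t=0.404; u2·a0=0.5760·9.726=5.602; a1+…+a3=4.747 < 5.602 ≤ a1+…+a4=8.725 → R4 fires; Z=0 E=14 A=14
Draw 8: a1=0.000, a2=4.704, a3=0.000, a4=0.000, a5=0.000, a0=4.704; τ=−ln(0.2171)/4.704=0.325 → t=0.728; u2·a0=0.1732·4.704=0.815; a1=0.000 < 0.815 ≤ a1+a2=4.704 → R2 fires; Z=0 E=15 A=14
Draw 9: a1=0.000, a2=5.040, a3=0.000, a4=0.000, a5=0.000, a0=5.040; τ=−ln(0.0633)/5.040=0.548 → t=1.276; u2·a0=0.6087·5.040=3.068; a1=0.000 < 3.068 ≤ a1+a2=5.040 → R2 fires; Z=0 E=16 A=14
Draw 10: a1=0.000, a2=5.376, a3=0.000, a4=0.000, a5=0.000, a0=5.376; τ=−ln(0.1492)/5.376=0.354 → t=1.630; u2·a0=0.1736·5.376=0.933; a1=0.000 < 0.933 ≤ a1+a2=5.376 → R2 fires; Z=0 E=17 A=14
Draw 11: a1=0.000, a2=5.712, a3=0.000, a4=0.000, a5=0.000, a0=5.712; τ=−ln(0.6204)/5.712=0.084 → t=1.713; u2·a0=0.7404·5.712=4.229; a1=0.000 < 4.229 ≤ a1+a2=5.712 → R2 fires; Z=0 E=18 A=14
Draw 12: a1=0.000, a2=6.048, a3=0.000, a4=0.000, a5=0.000, a0=6.048; τ=−ln(0.1615)/6.048=0.301 → t=2.015 > T=1.76: stop.
Z first becomes ≤ 3 when it reaches 3 at the event at t=0.055.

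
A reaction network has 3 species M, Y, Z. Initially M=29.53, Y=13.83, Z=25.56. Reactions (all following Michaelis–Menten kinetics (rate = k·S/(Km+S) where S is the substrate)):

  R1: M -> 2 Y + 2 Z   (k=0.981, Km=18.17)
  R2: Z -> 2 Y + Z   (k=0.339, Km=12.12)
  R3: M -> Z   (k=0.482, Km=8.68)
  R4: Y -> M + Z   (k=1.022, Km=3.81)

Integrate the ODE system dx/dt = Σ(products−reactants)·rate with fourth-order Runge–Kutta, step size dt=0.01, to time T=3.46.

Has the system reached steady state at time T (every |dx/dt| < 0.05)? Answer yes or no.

RK4 with dt=0.01: 346 steps to T=3.46. Trajectory (selected grid times):
t=0.00: M=29.53 Y=13.83 Z=25.56
t=0.38: M=29.46 Y=14.16 Z=26.47
t=0.77: M=29.40 Y=14.50 Z=27.40
t=1.15: M=29.33 Y=14.83 Z=28.31
t=1.54: M=29.27 Y=15.17 Z=29.25
t=1.92: M=29.21 Y=15.51 Z=30.16
t=2.31: M=29.15 Y=15.85 Z=31.10
t=2.69: M=29.09 Y=16.18 Z=32.01
t=3.08: M=29.04 Y=16.52 Z=32.95
t=3.46: M=28.98 Y=16.85 Z=33.86
Rates at T: R1=0.6030, R2=0.2497, R3=0.3709, R4=0.8335
dx/dt at T (Σ net stoichiometry × rate): M=-0.1404, Y=+0.8717, Z=+2.4104
Largest |dx/dt| is |+2.4104| (Z) ≥ 0.05 → not steady.

Steady state at T: no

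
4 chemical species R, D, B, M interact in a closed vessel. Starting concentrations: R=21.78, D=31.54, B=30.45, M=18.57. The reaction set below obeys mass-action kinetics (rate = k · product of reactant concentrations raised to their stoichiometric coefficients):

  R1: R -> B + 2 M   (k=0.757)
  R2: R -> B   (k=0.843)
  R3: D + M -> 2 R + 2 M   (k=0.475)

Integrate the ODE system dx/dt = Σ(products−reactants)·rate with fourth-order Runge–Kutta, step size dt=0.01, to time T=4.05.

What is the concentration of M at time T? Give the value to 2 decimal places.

M at T = 130.28

RK4 with dt=0.01: 405 steps to T=4.05. Trajectory (selected grid times):
t=0.00: R=21.78 D=31.54 B=30.45 M=18.57
t=0.45: R=44.57 D=0.00 B=70.74 M=88.23
t=0.90: R=21.70 D=0.00 B=93.61 M=109.88
t=1.35: R=10.56 D=0.00 B=104.75 M=120.42
t=1.80: R=5.14 D=0.00 B=110.17 M=125.54
t=2.25: R=2.50 D=0.00 B=112.81 M=128.04
t=2.70: R=1.22 D=0.00 B=114.09 M=129.26
t=3.15: R=0.59 D=0.00 B=114.72 M=129.85
t=3.60: R=0.29 D=0.00 B=115.02 M=130.14
t=4.05: R=0.14 D=0.00 B=115.17 M=130.28
Read off M at T=4.05: 130.28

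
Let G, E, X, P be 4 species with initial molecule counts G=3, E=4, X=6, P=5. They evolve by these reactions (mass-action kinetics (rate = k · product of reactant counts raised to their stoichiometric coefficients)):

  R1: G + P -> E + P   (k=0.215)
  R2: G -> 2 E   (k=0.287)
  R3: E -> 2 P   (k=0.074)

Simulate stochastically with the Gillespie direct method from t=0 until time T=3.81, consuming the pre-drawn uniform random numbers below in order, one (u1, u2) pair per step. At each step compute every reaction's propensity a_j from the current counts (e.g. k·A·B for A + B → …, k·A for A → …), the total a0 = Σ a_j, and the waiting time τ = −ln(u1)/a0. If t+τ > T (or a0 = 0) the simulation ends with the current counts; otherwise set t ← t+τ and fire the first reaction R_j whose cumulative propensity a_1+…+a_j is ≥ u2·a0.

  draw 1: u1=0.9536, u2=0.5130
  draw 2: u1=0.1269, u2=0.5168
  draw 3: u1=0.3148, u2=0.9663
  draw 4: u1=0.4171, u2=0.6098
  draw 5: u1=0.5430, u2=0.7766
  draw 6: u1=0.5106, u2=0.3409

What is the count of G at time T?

G at T = 0

t=0.000: G=3 E=4 X=6 P=5
Draw 1: a1=3.225, a2=0.861, a3=0.296, a0=4.382; τ=−ln(0.9536)/4.382=0.011 → t=0.011; u2·a0=0.5130·4.382=2.248 ≤ a1=3.225 → R1 fires; G=2 E=5 X=6 P=5
Draw 2: a1=2.150, a2=0.574, a3=0.370, a0=3.094; τ=−ln(0.1269)/3.094=0.667 → t=0.678; u2·a0=0.5168·3.094=1.599 ≤ a1=2.150 → R1 fires; G=1 E=6 X=6 P=5
Draw 3: a1=1.075, a2=0.287, a3=0.444, a0=1.806; τ=−ln(0.3148)/1.806=0.640 → t=1.318; u2·a0=0.9663·1.806=1.745; a1+a2=1.362 < 1.745 ≤ a1+…+a3=1.806 → R3 fires; G=1 E=5 X=6 P=7
Draw 4: a1=1.505, a2=0.287, a3=0.370, a0=2.162; τ=−ln(0.4171)/2.162=0.404 → t=1.722; u2·a0=0.6098·2.162=1.318 ≤ a1=1.505 → R1 fires; G=0 E=6 X=6 P=7
Draw 5: a1=0.000, a2=0.000, a3=0.444, a0=0.444; τ=−ln(0.5430)/0.444=1.375 → t=3.098; u2·a0=0.7766·0.444=0.345; a1+a2=0.000 < 0.345 ≤ a1+…+a3=0.444 → R3 fires; G=0 E=5 X=6 P=9
Draw 6: a1=0.000, a2=0.000, a3=0.370, a0=0.370; τ=−ln(0.5106)/0.370=1.817 → t=4.914 > T=3.81: stop.
Read off G at T=3.81: 0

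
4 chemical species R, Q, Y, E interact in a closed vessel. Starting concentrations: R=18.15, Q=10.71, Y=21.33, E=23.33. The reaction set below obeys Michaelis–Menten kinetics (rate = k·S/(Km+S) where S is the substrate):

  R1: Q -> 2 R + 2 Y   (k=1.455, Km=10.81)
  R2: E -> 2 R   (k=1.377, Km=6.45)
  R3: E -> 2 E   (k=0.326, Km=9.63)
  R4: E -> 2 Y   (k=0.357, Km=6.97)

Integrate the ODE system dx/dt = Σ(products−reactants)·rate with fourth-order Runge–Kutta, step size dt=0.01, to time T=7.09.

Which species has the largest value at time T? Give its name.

Dominant species at T: R

RK4 with dt=0.01: 709 steps to T=7.09. Trajectory (selected grid times):
t=0.00: R=18.15 Q=10.71 Y=21.33 E=23.33
t=0.79: R=20.98 Q=10.15 Y=22.89 E=22.45
t=1.58: R=23.76 Q=9.60 Y=24.42 E=21.57
t=2.36: R=26.45 Q=9.07 Y=25.89 E=20.71
t=3.15: R=29.14 Q=8.56 Y=27.34 E=19.85
t=3.94: R=31.77 Q=8.06 Y=28.75 E=19.00
t=4.73: R=34.35 Q=7.57 Y=30.13 E=18.16
t=5.51: R=36.84 Q=7.11 Y=31.45 E=17.33
t=6.30: R=39.31 Q=6.67 Y=32.74 E=16.51
t=7.09: R=41.72 Q=6.24 Y=33.99 E=15.70
At T=7.09: R=41.72 Q=6.24 Y=33.99 E=15.70; the largest is R.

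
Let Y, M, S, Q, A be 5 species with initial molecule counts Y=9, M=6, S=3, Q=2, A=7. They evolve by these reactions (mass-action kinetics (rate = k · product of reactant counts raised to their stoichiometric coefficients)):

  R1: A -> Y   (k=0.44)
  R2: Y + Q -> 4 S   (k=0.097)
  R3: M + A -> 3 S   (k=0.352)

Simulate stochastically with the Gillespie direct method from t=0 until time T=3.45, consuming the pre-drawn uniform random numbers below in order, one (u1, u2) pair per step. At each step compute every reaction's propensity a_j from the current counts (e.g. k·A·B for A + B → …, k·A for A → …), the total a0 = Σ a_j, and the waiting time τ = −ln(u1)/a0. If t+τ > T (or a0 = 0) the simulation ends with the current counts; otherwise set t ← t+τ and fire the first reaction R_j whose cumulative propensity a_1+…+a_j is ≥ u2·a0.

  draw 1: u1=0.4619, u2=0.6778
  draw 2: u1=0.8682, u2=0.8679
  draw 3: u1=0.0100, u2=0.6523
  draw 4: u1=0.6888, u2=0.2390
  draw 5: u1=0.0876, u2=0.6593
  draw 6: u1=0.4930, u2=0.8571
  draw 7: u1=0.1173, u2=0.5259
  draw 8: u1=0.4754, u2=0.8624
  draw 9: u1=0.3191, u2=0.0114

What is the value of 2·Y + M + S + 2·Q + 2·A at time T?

Check how each reaction changes W = 2·Y + M + S + 2·Q + 2·A (weight of products minus weight of reactants):
R1: A -> Y: (2·1) − (2·1) = 2 − 2 = 0
R2: Y + Q -> 4 S: (1·4) − (2·1 + 2·1) = 4 − 4 = 0
R3: M + A -> 3 S: (1·3) − (1·1 + 2·1) = 3 − 3 = 0
Every reaction leaves W unchanged, so W is conserved and no simulation is needed: W(T) = W(0) = 2·9 + 6 + 3 + 2·2 + 2·7 = 45

Value at T = 45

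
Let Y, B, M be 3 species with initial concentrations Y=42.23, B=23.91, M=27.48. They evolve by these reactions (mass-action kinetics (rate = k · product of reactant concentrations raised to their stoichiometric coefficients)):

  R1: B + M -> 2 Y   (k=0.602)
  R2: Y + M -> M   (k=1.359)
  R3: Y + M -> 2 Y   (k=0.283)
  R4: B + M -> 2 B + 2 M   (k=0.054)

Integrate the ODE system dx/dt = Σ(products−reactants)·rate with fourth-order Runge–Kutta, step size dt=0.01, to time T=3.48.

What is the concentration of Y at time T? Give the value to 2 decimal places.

Y at T = 20.73

RK4 with dt=0.01: 348 steps to T=3.48. Trajectory (selected grid times):
t=0.00: Y=42.23 B=23.91 M=27.48
t=0.39: Y=20.86 B=10.15 M=0.15
t=0.77: Y=20.73 B=10.08 M=0.00
t=1.16: Y=20.73 B=10.08 M=0.00
t=1.55: Y=20.73 B=10.08 M=0.00
t=1.93: Y=20.73 B=10.08 M=0.00
t=2.32: Y=20.73 B=10.08 M=0.00
t=2.71: Y=20.73 B=10.08 M=0.00
t=3.09: Y=20.73 B=10.08 M=0.00
t=3.48: Y=20.73 B=10.08 M=0.00
Read off Y at T=3.48: 20.73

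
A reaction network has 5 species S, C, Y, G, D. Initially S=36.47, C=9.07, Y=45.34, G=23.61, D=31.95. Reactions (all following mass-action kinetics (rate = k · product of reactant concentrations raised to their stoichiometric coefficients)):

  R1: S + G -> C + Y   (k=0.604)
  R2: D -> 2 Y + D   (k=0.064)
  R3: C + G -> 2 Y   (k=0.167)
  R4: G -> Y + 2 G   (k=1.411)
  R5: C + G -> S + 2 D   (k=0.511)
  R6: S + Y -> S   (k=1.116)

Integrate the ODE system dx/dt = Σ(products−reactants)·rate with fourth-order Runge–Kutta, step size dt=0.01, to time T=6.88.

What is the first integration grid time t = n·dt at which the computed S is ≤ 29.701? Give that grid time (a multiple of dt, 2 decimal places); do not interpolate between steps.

RK4 with dt=0.01: 688 steps to T=6.88. Trajectory (selected grid times):
t=0.00: S=36.47 C=9.07 Y=45.34 G=23.61 D=31.95
t=0.03: S=29.84 C=14.71 Y=22.47 G=10.60 D=38.03
t=0.04: S=28.90 C=15.41 Y=18.14 G=8.13 D=39.46
t=0.76: S=26.34 C=17.13 Y=0.19 G=0.00 D=44.62
t=1.53: S=26.34 C=17.13 Y=0.19 G=0.00 D=44.62
t=2.29: S=26.34 C=17.13 Y=0.19 G=0.00 D=44.62
t=3.06: S=26.34 C=17.13 Y=0.19 G=0.00 D=44.62
t=3.82: S=26.34 C=17.13 Y=0.19 G=0.00 D=44.62
t=4.59: S=26.34 C=17.13 Y=0.19 G=0.00 D=44.62
t=5.35: S=26.34 C=17.13 Y=0.19 G=0.00 D=44.62
t=6.12: S=26.34 C=17.13 Y=0.19 G=0.00 D=44.62
t=6.88: S=26.34 C=17.13 Y=0.19 G=0.00 D=44.62
S(0.03)=29.837 > 29.701 but S(0.04)=28.903 ≤ 29.701, so the first grid time is t=0.04.

Threshold first reached at t = 0.04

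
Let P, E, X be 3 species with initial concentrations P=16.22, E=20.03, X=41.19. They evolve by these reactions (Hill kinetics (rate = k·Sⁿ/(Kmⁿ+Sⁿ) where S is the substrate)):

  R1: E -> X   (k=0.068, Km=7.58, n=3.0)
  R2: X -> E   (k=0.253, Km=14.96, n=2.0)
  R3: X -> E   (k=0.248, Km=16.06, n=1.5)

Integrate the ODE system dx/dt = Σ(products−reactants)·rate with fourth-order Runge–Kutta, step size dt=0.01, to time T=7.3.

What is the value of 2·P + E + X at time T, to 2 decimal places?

Check how each reaction changes W = 2·P + E + X (weight of products minus weight of reactants):
R1: E -> X: (1·1) − (1·1) = 1 − 1 = 0
R2: X -> E: (1·1) − (1·1) = 1 − 1 = 0
R3: X -> E: (1·1) − (1·1) = 1 − 1 = 0
Every reaction leaves W unchanged, so W is conserved and no simulation is needed: W(T) = W(0) = 2·16.22 + 20.03 + 41.19 = 93.66

Value at T = 93.66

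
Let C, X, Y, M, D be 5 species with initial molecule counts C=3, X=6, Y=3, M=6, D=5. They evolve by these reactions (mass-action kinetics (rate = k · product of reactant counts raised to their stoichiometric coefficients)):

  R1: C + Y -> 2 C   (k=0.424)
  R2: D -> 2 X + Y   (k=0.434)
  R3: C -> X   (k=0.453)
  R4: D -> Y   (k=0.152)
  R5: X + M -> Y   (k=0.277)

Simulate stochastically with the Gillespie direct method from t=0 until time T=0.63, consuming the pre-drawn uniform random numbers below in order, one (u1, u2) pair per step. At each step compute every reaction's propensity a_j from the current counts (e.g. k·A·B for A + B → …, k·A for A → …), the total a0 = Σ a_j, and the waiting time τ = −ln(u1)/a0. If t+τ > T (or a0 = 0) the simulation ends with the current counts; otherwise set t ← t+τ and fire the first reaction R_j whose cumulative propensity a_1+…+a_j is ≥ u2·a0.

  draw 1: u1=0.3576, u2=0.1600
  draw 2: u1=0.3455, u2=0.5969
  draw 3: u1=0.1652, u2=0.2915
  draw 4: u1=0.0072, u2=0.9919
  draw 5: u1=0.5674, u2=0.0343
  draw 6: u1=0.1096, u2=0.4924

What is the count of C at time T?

t=0.000: C=3 X=6 Y=3 M=6 D=5
Draw 1: a1=3.816, a2=2.170, a3=1.359, a4=0.760, a5=9.972, a0=18.077; τ=−ln(0.3576)/18.077=0.057 → t=0.057; u2·a0=0.1600·18.077=2.892 ≤ a1=3.816 → R1 fires; C=4 X=6 Y=2 M=6 D=5
Draw 2: a1=3.392, a2=2.170, a3=1.812, a4=0.760, a5=9.972, a0=18.106; τ=−ln(0.3455)/18.106=0.059 → t=0.116; u2·a0=0.5969·18.106=10.807; a1+…+a4=8.134 < 10.807 ≤ a1+…+a5=18.106 → R5 fires; C=4 X=5 Y=3 M=5 D=5
Draw 3: a1=5.088, a2=2.170, a3=1.812, a4=0.760, a5=6.925, a0=16.755; τ=−ln(0.1652)/16.755=0.107 → t=0.223; u2·a0=0.2915·16.755=4.884 ≤ a1=5.088 → R1 fires; C=5 X=5 Y=2 M=5 D=5
Draw 4: a1=4.240, a2=2.170, a3=2.265, a4=0.760, a5=6.925, a0=16.360; τ=−ln(0.0072)/16.360=0.302 → t=0.525; u2·a0=0.9919·16.360=16.227; a1+…+a4=9.435 < 16.227 ≤ a1+…+a5=16.360 → R5 fires; C=5 X=4 Y=3 M=4 D=5
Draw 5: a1=6.360, a2=2.170, a3=2.265, a4=0.760, a5=4.432, a0=15.987; τ=−ln(0.5674)/15.987=0.035 → t=0.560; u2·a0=0.0343·15.987=0.548 ≤ a1=6.360 → R1 fires; C=6 X=4 Y=2 M=4 D=5
Draw 6: a1=5.088, a2=2.170, a3=2.718, a4=0.760, a5=4.432, a0=15.168; τ=−ln(0.1096)/15.168=0.146 → t=0.706 > T=0.63: stop.
Read off C at T=0.63: 6

C at T = 6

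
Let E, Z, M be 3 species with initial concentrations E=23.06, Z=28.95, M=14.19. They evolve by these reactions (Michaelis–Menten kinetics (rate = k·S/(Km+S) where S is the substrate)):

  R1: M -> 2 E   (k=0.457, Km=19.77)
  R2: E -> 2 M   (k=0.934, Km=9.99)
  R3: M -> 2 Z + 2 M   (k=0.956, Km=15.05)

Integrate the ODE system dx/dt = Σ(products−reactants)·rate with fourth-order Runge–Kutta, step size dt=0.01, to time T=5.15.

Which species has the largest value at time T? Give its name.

Dominant species at T: Z

RK4 with dt=0.01: 515 steps to T=5.15. Trajectory (selected grid times):
t=0.00: E=23.06 Z=28.95 M=14.19
t=0.57: E=22.91 Z=29.49 M=15.09
t=1.14: E=22.77 Z=30.04 M=15.99
t=1.72: E=22.63 Z=30.62 M=16.91
t=2.29: E=22.51 Z=31.20 M=17.82
t=2.86: E=22.39 Z=31.80 M=18.73
t=3.43: E=22.28 Z=32.41 M=19.65
t=4.01: E=22.17 Z=33.05 M=20.58
t=4.58: E=22.07 Z=33.68 M=21.49
t=5.15: E=21.98 Z=34.33 M=22.41
At T=5.15: E=21.98 Z=34.33 M=22.41; the largest is Z.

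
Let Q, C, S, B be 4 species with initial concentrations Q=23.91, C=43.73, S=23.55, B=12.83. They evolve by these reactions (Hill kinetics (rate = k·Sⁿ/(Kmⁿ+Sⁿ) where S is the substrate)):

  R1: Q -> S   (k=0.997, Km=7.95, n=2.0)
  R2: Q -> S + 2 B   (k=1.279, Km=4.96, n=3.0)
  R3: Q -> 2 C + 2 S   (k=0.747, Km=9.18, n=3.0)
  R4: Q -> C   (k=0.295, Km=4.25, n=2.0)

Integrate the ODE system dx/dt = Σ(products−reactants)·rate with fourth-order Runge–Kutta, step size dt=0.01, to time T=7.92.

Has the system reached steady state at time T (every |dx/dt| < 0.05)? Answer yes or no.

RK4 with dt=0.01: 792 steps to T=7.92. Trajectory (selected grid times):
t=0.00: Q=23.91 C=43.73 S=23.55 B=12.83
t=0.88: Q=21.15 C=45.21 S=26.67 B=15.06
t=1.76: Q=18.44 C=46.65 S=29.73 B=17.27
t=2.64: Q=15.81 C=48.04 S=32.69 B=19.47
t=3.52: Q=13.29 C=49.32 S=35.49 B=21.63
t=4.40: Q=10.94 C=50.47 S=38.07 B=23.74
t=5.28: Q=8.83 C=51.41 S=40.32 B=25.73
t=6.16: Q=7.04 C=52.12 S=42.17 B=27.53
t=7.04: Q=5.61 C=52.62 S=43.58 B=29.03
t=7.92: Q=4.54 C=52.96 S=44.60 B=30.19
Rates at T: R1=0.2450, R2=0.5546, R3=0.0805, R4=0.1571
dx/dt at T (Σ net stoichiometry × rate): Q=-1.0372, C=+0.3181, S=+0.9606, B=+1.1092
Largest |dx/dt| is |+1.1092| (B) ≥ 0.05 → not steady.

Steady state at T: no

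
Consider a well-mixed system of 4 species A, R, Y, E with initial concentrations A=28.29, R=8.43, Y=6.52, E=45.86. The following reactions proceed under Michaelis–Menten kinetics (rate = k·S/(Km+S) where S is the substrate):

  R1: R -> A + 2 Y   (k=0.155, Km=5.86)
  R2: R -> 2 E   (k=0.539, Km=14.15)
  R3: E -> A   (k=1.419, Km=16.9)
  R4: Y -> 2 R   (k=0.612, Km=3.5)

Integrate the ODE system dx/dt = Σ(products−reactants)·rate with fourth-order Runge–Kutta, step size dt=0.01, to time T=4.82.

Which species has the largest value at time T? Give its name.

RK4 with dt=0.01: 482 steps to T=4.82. Trajectory (selected grid times):
t=0.00: A=28.29 R=8.43 Y=6.52 E=45.86
t=0.54: A=28.90 R=8.70 Y=6.41 E=45.52
t=1.07: A=29.50 R=8.96 Y=6.29 E=45.19
t=1.61: A=30.10 R=9.22 Y=6.18 E=44.86
t=2.14: A=30.70 R=9.47 Y=6.08 E=44.54
t=2.68: A=31.31 R=9.71 Y=5.97 E=44.22
t=3.21: A=31.90 R=9.95 Y=5.87 E=43.91
t=3.75: A=32.51 R=10.19 Y=5.77 E=43.60
t=4.28: A=33.10 R=10.42 Y=5.68 E=43.30
t=4.82: A=33.71 R=10.65 Y=5.58 E=43.00
At T=4.82: A=33.71 R=10.65 Y=5.58 E=43.00; the largest is E.

Dominant species at T: E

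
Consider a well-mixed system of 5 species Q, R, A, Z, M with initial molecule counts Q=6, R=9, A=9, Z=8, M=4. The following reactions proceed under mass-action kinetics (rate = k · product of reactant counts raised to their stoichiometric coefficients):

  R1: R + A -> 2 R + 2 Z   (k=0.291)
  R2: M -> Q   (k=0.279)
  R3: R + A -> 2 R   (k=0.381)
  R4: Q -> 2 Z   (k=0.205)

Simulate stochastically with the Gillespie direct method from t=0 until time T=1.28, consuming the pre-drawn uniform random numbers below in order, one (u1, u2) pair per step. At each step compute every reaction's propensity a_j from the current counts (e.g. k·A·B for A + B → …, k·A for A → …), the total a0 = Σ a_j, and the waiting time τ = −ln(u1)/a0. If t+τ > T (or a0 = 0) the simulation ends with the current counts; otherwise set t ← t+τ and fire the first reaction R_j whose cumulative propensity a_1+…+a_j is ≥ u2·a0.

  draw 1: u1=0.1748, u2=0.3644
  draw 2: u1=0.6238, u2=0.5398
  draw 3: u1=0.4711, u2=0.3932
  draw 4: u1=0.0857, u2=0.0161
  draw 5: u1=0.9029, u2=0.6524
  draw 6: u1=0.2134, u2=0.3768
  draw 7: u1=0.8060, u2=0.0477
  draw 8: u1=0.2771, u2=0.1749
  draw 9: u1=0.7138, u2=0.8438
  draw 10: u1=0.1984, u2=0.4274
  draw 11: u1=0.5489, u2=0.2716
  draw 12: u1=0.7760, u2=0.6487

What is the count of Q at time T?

Q at T = 8

t=0.000: Q=6 R=9 A=9 Z=8 M=4
Draw 1: a1=23.571, a2=1.116, a3=30.861, a4=1.230, a0=56.778; τ=−ln(0.1748)/56.778=0.031 → t=0.031; u2·a0=0.3644·56.778=20.690 ≤ a1=23.571 → R1 fires; Q=6 R=10 A=8 Z=10 M=4
Draw 2: a1=23.280, a2=1.116, a3=30.480, a4=1.230, a0=56.106; τ=−ln(0.6238)/56.106=0.008 → t=0.039; u2·a0=0.5398·56.106=30.286; a1+a2=24.396 < 30.286 ≤ a1+…+a3=54.876 → R3 fires; Q=6 R=11 A=7 Z=10 M=4
Draw 3: a1=22.407, a2=1.116, a3=29.337, a4=1.230, a0=54.090; τ=−ln(0.4711)/54.090=0.014 → t=0.053; u2·a0=0.3932·54.090=21.268 ≤ a1=22.407 → R1 fires; Q=6 R=12 A=6 Z=12 M=4
Draw 4: a1=20.952, a2=1.116, a3=27.432, a4=1.230, a0=50.730; τ=−ln(0.0857)/50.730=0.048 → t=0.101; u2·a0=0.0161·50.730=0.817 ≤ a1=20.952 → R1 fires; Q=6 R=13 A=5 Z=14 M=4
Draw 5: a1=18.915, a2=1.116, a3=24.765, a4=1.230, a0=46.026; τ=−ln(0.9029)/46.026=0.002 → t=0.104; u2·a0=0.6524·46.026=30.027; a1+a2=20.031 < 30.027 ≤ a1+…+a3=44.796 → R3 fires; Q=6 R=14 A=4 Z=14 M=4
Draw 6: a1=16.296, a2=1.116, a3=21.336, a4=1.230, a0=39.978; τ=−ln(0.2134)/39.978=0.039 → t=0.142; u2·a0=0.3768·39.978=15.064 ≤ a1=16.296 → R1 fires; Q=6 R=15 A=3 Z=16 M=4
Draw 7: a1=13.095, a2=1.116, a3=17.145, a4=1.230, a0=32.586; τ=−ln(0.8060)/32.586=0.007 → t=0.149; u2·a0=0.0477·32.586=1.554 ≤ a1=13.095 → R1 fires; Q=6 R=16 A=2 Z=18 M=4
Draw 8: a1=9.312, a2=1.116, a3=12.192, a4=1.230, a0=23.850; τ=−ln(0.2771)/23.850=0.054 → t=0.203; u2·a0=0.1749·23.850=4.171 ≤ a1=9.312 → R1 fires; Q=6 R=17 A=1 Z=20 M=4
Draw 9: a1=4.947, a2=1.116, a3=6.477, a4=1.230, a0=13.770; τ=−ln(0.7138)/13.770=0.024 → t=0.227; u2·a0=0.8438·13.770=11.619; a1+a2=6.063 < 11.619 ≤ a1+…+a3=12.540 → R3 fires; Q=6 R=18 A=0 Z=20 M=4
Draw 10: a1=0.000, a2=1.116, a3=0.000, a4=1.230, a0=2.346; τ=−ln(0.1984)/2.346=0.689 → t=0.917; u2·a0=0.4274·2.346=1.003; a1=0.000 < 1.003 ≤ a1+a2=1.116 → R2 fires; Q=7 R=18 A=0 Z=20 M=3
Draw 11: a1=0.000, a2=0.837, a3=0.000, a4=1.435, a0=2.272; τ=−ln(0.5489)/2.272=0.264 → t=1.181; u2·a0=0.2716·2.272=0.617; a1=0.000 < 0.617 ≤ a1+a2=0.837 → R2 fires; Q=8 R=18 A=0 Z=20 M=2
Draw 12: a1=0.000, a2=0.558, a3=0.000, a4=1.640, a0=2.198; τ=−ln(0.7760)/2.198=0.115 → t=1.296 > T=1.28: stop.
Read off Q at T=1.28: 8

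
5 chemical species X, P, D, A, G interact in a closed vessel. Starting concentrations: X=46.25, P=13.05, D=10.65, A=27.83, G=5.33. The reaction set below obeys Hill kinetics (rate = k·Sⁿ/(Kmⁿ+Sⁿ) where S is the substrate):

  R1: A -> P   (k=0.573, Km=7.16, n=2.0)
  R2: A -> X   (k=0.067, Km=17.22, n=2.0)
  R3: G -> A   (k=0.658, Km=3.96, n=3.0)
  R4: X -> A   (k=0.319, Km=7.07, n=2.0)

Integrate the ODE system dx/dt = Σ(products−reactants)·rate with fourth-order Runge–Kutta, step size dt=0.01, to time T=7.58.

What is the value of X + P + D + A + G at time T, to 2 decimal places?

Check how each reaction changes W = X + P + D + A + G (weight of products minus weight of reactants):
R1: A -> P: (1·1) − (1·1) = 1 − 1 = 0
R2: A -> X: (1·1) − (1·1) = 1 − 1 = 0
R3: G -> A: (1·1) − (1·1) = 1 − 1 = 0
R4: X -> A: (1·1) − (1·1) = 1 − 1 = 0
Every reaction leaves W unchanged, so W is conserved and no simulation is needed: W(T) = W(0) = 46.25 + 13.05 + 10.65 + 27.83 + 5.33 = 103.11

Value at T = 103.11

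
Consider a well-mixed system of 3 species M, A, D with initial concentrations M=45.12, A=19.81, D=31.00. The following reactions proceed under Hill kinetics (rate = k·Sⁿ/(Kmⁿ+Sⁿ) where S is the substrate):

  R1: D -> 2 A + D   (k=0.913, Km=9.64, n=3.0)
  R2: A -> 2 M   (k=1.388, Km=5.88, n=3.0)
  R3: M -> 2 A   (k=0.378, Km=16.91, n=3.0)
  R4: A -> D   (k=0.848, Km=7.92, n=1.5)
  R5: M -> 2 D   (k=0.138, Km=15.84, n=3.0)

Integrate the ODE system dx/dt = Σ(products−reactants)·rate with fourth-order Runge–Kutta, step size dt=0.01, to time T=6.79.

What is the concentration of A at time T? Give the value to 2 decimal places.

A at T = 22.97

RK4 with dt=0.01: 679 steps to T=6.79. Trajectory (selected grid times):
t=0.00: M=45.12 A=19.81 D=31.00
t=0.75: M=46.78 A=20.16 D=31.71
t=1.51: M=48.46 A=20.51 D=32.43
t=2.26: M=50.13 A=20.86 D=33.14
t=3.02: M=51.81 A=21.21 D=33.87
t=3.77: M=53.48 A=21.56 D=34.59
t=4.53: M=55.16 A=21.92 D=35.32
t=5.28: M=56.83 A=22.27 D=36.05
t=6.04: M=58.52 A=22.62 D=36.79
t=6.79: M=60.19 A=22.97 D=37.52
Read off A at T=6.79: 22.97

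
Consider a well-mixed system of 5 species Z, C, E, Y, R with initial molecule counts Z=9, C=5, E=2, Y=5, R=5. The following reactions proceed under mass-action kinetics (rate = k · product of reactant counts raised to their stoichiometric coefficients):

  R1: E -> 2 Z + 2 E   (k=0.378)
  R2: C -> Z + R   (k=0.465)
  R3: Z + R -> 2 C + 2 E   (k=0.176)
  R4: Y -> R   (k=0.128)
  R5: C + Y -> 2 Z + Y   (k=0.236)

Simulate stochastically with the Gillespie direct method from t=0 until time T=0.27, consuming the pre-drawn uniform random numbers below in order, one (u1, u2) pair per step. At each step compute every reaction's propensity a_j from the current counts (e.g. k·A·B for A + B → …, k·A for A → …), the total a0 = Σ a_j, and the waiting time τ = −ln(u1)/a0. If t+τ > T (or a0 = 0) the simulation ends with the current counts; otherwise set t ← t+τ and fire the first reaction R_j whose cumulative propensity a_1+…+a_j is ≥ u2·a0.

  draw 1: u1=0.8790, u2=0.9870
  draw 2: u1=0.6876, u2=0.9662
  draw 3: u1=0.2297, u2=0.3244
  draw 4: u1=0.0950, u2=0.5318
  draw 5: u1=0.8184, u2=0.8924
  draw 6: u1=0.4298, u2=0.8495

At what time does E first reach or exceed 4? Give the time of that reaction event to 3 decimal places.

Threshold first reached at t = 0.111

t=0.000: Z=9 C=5 E=2 Y=5 R=5
Draw 1: a1=0.756, a2=2.325, a3=7.920, a4=0.640, a5=5.900, a0=17.541; τ=−ln(0.8790)/17.541=0.007 → t=0.007; u2·a0=0.9870·17.541=17.313; a1+…+a4=11.641 < 17.313 ≤ a1+…+a5=17.541 → R5 fires; Z=11 C=4 E=2 Y=5 R=5
Draw 2: a1=0.756, a2=1.860, a3=9.680, a4=0.640, a5=4.720, a0=17.656; τ=−ln(0.6876)/17.656=0.021 → t=0.029; u2·a0=0.9662·17.656=17.059; a1+…+a4=12.936 < 17.059 ≤ a1+…+a5=17.656 → R5 fires; Z=13 C=3 E=2 Y=5 R=5
Draw 3: a1=0.756, a2=1.395, a3=11.440, a4=0.640, a5=3.540, a0=17.771; τ=−ln(0.2297)/17.771=0.083 → t=0.111; u2·a0=0.3244·17.771=5.765; a1+a2=2.151 < 5.765 ≤ a1+…+a3=13.591 → R3 fires; Z=12 C=5 E=4 Y=5 R=4
Draw 4: a1=1.512, a2=2.325, a3=8.448, a4=0.640, a5=5.900, a0=18.825; τ=−ln(0.0950)/18.825=0.125 → t=0.236; u2·a0=0.5318·18.825=10.011; a1+a2=3.837 < 10.011 ≤ a1+…+a3=12.285 → R3 fires; Z=11 C=7 E=6 Y=5 R=3
Draw 5: a1=2.268, a2=3.255, a3=5.808, a4=0.640, a5=8.260, a0=20.231; τ=−ln(0.8184)/20.231=0.010 → t=0.246; u2·a0=0.8924·20.231=18.054; a1+…+a4=11.971 < 18.054 ≤ a1+…+a5=20.231 → R5 fires; Z=13 C=6 E=6 Y=5 R=3
Draw 6: a1=2.268, a2=2.790, a3=6.864, a4=0.640, a5=7.080, a0=19.642; τ=−ln(0.4298)/19.642=0.043 → t=0.289 > T=0.27: stop.
E first becomes ≥ 4 when it reaches 4 at the event at t=0.111.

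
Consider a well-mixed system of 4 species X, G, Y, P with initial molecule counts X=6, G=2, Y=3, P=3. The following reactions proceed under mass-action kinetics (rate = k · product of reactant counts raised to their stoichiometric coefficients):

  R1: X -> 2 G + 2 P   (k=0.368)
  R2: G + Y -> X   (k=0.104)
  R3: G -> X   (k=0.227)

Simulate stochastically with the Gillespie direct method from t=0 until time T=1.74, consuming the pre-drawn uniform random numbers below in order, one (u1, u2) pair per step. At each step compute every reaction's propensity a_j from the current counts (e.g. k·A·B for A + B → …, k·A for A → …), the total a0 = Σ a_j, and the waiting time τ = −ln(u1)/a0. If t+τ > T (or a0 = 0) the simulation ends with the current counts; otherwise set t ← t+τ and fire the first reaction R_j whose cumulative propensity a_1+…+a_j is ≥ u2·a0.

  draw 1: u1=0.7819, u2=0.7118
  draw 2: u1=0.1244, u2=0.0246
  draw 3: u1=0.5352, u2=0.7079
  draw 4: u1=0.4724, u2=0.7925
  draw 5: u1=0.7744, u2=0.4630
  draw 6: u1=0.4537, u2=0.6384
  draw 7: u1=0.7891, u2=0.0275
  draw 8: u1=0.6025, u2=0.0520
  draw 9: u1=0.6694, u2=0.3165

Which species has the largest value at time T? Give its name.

Dominant species at T: P

t=0.000: X=6 G=2 Y=3 P=3
Draw 1: a1=2.208, a2=0.624, a3=0.454, a0=3.286; τ=−ln(0.7819)/3.286=0.075 → t=0.075; u2·a0=0.7118·3.286=2.339; a1=2.208 < 2.339 ≤ a1+a2=2.832 → R2 fires; X=7 G=1 Y=2 P=3
Draw 2: a1=2.576, a2=0.208, a3=0.227, a0=3.011; τ=−ln(0.1244)/3.011=0.692 → t=0.767; u2·a0=0.0246·3.011=0.074 ≤ a1=2.576 → R1 fires; X=6 G=3 Y=2 P=5
Draw 3: a1=2.208, a2=0.624, a3=0.681, a0=3.513; τ=−ln(0.5352)/3.513=0.178 → t=0.945; u2·a0=0.7079·3.513=2.487; a1=2.208 < 2.487 ≤ a1+a2=2.832 → R2 fires; X=7 G=2 Y=1 P=5
Draw 4: a1=2.576, a2=0.208, a3=0.454, a0=3.238; τ=−ln(0.4724)/3.238=0.232 → t=1.177; u2·a0=0.7925·3.238=2.566 ≤ a1=2.576 → R1 fires; X=6 G=4 Y=1 P=7
Draw 5: a1=2.208, a2=0.416, a3=0.908, a0=3.532; τ=−ln(0.7744)/3.532=0.072 → t=1.249; u2·a0=0.4630·3.532=1.635 ≤ a1=2.208 → R1 fires; X=5 G=6 Y=1 P=9
Draw 6: a1=1.840, a2=0.624, a3=1.362, a0=3.826; τ=−ln(0.4537)/3.826=0.207 → t=1.456; u2·a0=0.6384·3.826=2.443; a1=1.840 < 2.443 ≤ a1+a2=2.464 → R2 fires; X=6 G=5 Y=0 P=9
Draw 7: a1=2.208, a2=0.000, a3=1.135, a0=3.343; τ=−ln(0.7891)/3.343=0.071 → t=1.526; u2·a0=0.0275·3.343=0.092 ≤ a1=2.208 → R1 fires; X=5 G=7 Y=0 P=11
Draw 8: a1=1.840, a2=0.000, a3=1.589, a0=3.429; τ=−ln(0.6025)/3.429=0.148 → t=1.674; u2·a0=0.0520·3.429=0.178 ≤ a1=1.840 → R1 fires; X=4 G=9 Y=0 P=13
Draw 9: a1=1.472, a2=0.000, a3=2.043, a0=3.515; τ=−ln(0.6694)/3.515=0.114 → t=1.788 > T=1.74: stop.
At T=1.74: X=4 G=9 Y=0 P=13; the largest is P.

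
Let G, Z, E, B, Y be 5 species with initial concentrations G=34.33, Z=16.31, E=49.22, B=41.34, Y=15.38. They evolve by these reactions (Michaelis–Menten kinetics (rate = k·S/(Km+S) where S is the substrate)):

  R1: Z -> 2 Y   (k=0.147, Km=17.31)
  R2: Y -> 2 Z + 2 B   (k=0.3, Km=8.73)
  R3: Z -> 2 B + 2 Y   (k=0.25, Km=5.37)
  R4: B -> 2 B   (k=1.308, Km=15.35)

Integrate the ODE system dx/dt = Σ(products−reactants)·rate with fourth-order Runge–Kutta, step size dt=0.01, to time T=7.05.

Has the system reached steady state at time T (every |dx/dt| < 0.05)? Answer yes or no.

Steady state at T: no

RK4 with dt=0.01: 705 steps to T=7.05. Trajectory (selected grid times):
t=0.00: G=34.33 Z=16.31 E=49.22 B=41.34 Y=15.38
t=0.78: G=34.33 Z=16.41 E=49.22 B=42.68 Y=15.64
t=1.57: G=34.33 Z=16.51 E=49.22 B=44.05 Y=15.89
t=2.35: G=34.33 Z=16.61 E=49.22 B=45.40 Y=16.15
t=3.13: G=34.33 Z=16.71 E=49.22 B=46.77 Y=16.40
t=3.92: G=34.33 Z=16.81 E=49.22 B=48.16 Y=16.66
t=4.70: G=34.33 Z=16.91 E=49.22 B=49.54 Y=16.92
t=5.48: G=34.33 Z=17.02 E=49.22 B=50.93 Y=17.17
t=6.27: G=34.33 Z=17.13 E=49.22 B=52.34 Y=17.43
t=7.05: G=34.33 Z=17.23 E=49.22 B=53.74 Y=17.69
Rates at T: R1=0.0733, R2=0.2009, R3=0.1906, R4=1.0174
dx/dt at T (Σ net stoichiometry × rate): G=+0.0000, Z=+0.1378, E=+0.0000, B=+1.8003, Y=+0.3270
Largest |dx/dt| is |+1.8003| (B) ≥ 0.05 → not steady.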